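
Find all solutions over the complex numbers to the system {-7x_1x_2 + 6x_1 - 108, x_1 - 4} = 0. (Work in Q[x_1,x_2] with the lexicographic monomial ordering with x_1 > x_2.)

Compute a lex Gröbner basis by Buchberger's algorithm.
f_1 = -7x_1x_2 + 6x_1 - 108, LT = x_1x_2.
f_2 = x_1 - 4, LT = x_1.

S(f_1,f_2): lcm = x_1x_2. S = -6/7x_1 + 4x_2 + 108/7.
  leading term x_1: subtract (-6/7)·f_2 from -6/7x_1 + 4x_2 + 108/7 → 4x_2 + 12
  leading term x_2: no divisor's leading term divides it; move 4x_2 to the remainder.
  leading term 1: no divisor's leading term divides it; move 12 to the remainder.
  remainder 4x_2 + 12 ≠ 0; add h_3 = 4x_2 + 12 to the basis.

The other S-polynomials (S(f_1,h_3), S(f_2,h_3)) all reduce to 0 modulo the current basis, so we have a Gröbner basis.
Inter-reduce: drop elements whose leading term is divisible by another's, tail-reduce, and make monic.
Reduced Gröbner basis: {x_1 - 4, x_2 + 3}.

Elimination: the polynomial x_2 + 3 lies in the elimination ideal for x_2, so x_2 ∈ {-3}. For each such x_2, the remaining basis elements (now univariate) give the rest of the solution.
  x_2 = -3: the earlier basis element becomes x_1 - 4 = 0, giving x_1 = 4 — point (4, -3).
Each listed point satisfies every original equation (direct substitution).

{(4, -3)}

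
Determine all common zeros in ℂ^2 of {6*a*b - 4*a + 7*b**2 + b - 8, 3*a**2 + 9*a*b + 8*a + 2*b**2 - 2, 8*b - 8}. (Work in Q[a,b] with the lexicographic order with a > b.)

{(0, 1)}

Compute a lex Gröbner basis by Buchberger's algorithm.
f_1 = 6*a*b - 4*a + 7*b**2 + b - 8, LT = a*b.
f_2 = 3*a**2 + 9*a*b + 8*a + 2*b**2 - 2, LT = a**2.
f_3 = 8*b - 8, LT = b.

S(f_1,f_2): lcm = a**2*b. S = -2/3*a**2 - 11/6*a*b**2 - 5/2*a*b - 4/3*a - 2/3*b**3 + 2/3*b.
  leading term a**2: subtract (-2/9)·f_2 from -2/3*a**2 - 11/6*a*b**2 - 5/2*a*b - 4/3*a - 2/3*b**3 + 2/3*b → -11/6*a*b**2 - 1/2*a*b + 4/9*a - 2/3*b**3 + 4/9*b**2 + 2/3*b - 4/9
  leading term a*b**2: subtract (-11/36*b)·f_1 from -11/6*a*b**2 - 1/2*a*b + 4/9*a - 2/3*b**3 + 4/9*b**2 + 2/3*b - 4/9 → -31/18*a*b + 4/9*a + 53/36*b**3 + 3/4*b**2 - 16/9*b - 4/9
  leading term a*b: subtract (-31/108)·f_1 from -31/18*a*b + 4/9*a + 53/36*b**3 + 3/4*b**2 - 16/9*b - 4/9 → -19/27*a + 53/36*b**3 + 149/54*b**2 - 161/108*b - 74/27
  leading term a: no divisor's leading term divides it; move -19/27*a to the remainder.
  leading term b**3: subtract (53/288*b**2)·f_3 from 53/36*b**3 + 149/54*b**2 - 161/108*b - 74/27 → 457/108*b**2 - 161/108*b - 74/27
  leading term b**2: subtract (457/864*b)·f_3 from 457/108*b**2 - 161/108*b - 74/27 → 74/27*b - 74/27
  leading term b: subtract (37/108)·f_3 from 74/27*b - 74/27 → 0
  remainder -19/27*a ≠ 0; add h_4 = -19/27*a to the basis.

S(f_1,f_3): lcm = a*b. S = 1/3*a + 7/6*b**2 + 1/6*b - 4/3.
  leading term a: subtract (-9/19)·h_4 from 1/3*a + 7/6*b**2 + 1/6*b - 4/3 → 7/6*b**2 + 1/6*b - 4/3
  leading term b**2: subtract (7/48*b)·f_3 from 7/6*b**2 + 1/6*b - 4/3 → 4/3*b - 4/3
  leading term b: subtract (1/6)·f_3 from 4/3*b - 4/3 → 0
  remainder 0.

S(f_2,f_3): leading monomials are coprime, so the S-polynomial reduces to 0 (Buchberger's first criterion).
S(f_1,h_4): lcm = a*b. S = -2/3*a + 7/6*b**2 + 1/6*b - 4/3.
  leading term a: subtract (18/19)·h_4 from -2/3*a + 7/6*b**2 + 1/6*b - 4/3 → 7/6*b**2 + 1/6*b - 4/3
  leading term b**2: subtract (7/48*b)·f_3 from 7/6*b**2 + 1/6*b - 4/3 → 4/3*b - 4/3
  leading term b: subtract (1/6)·f_3 from 4/3*b - 4/3 → 0
  remainder 0.

S(f_2,h_4): lcm = a**2. S = 3*a*b + 8/3*a + 2/3*b**2 - 2/3.
  leading term a*b: subtract (1/2)·f_1 from 3*a*b + 8/3*a + 2/3*b**2 - 2/3 → 14/3*a - 17/6*b**2 - 1/2*b + 10/3
  leading term a: subtract (-126/19)·h_4 from 14/3*a - 17/6*b**2 - 1/2*b + 10/3 → -17/6*b**2 - 1/2*b + 10/3
  leading term b**2: subtract (-17/48*b)·f_3 from -17/6*b**2 - 1/2*b + 10/3 → -10/3*b + 10/3
  leading term b: subtract (-5/12)·f_3 from -10/3*b + 10/3 → 0
  remainder 0.

S(f_3,h_4): leading monomials are coprime, so the S-polynomial reduces to 0 (Buchberger's first criterion).
Every S-polynomial of the final basis reduces to 0, so we have a Gröbner basis.
Inter-reduce: drop elements whose leading term is divisible by another's, tail-reduce, and make monic.
Reduced Gröbner basis: {a, b - 1}.

Elimination: the polynomial b - 1 lies in the elimination ideal for b, so b ∈ {1}. For each such b, the remaining basis elements (now univariate) give the rest of the solution.
  b = 1: the earlier basis element becomes a = 0, giving a = 0 — point (0, 1).
Each listed point satisfies every original equation (direct substitution).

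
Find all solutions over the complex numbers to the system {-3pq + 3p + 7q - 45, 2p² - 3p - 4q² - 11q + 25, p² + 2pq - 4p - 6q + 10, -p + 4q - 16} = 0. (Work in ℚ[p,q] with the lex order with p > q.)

Compute a lex Gröbner basis by Buchberger's algorithm.
f_1 = -3pq + 3p + 7q - 45, LT = pq.
f_2 = 2p² - 3p - 4q² - 11q + 25, LT = p².
f_3 = p² + 2pq - 4p - 6q + 10, LT = p².
f_4 = -p + 4q - 16, LT = p.

S(f_1,f_2): lcm = p²q. S = -p² - ⅚pq + 15p + 2q³ + 11/2q² - 25/2q.
  leading term p²: subtract (-½)·f_2 from -p² - ⅚pq + 15p + 2q³ + 11/2q² - 25/2q → -⅚pq + 27/2p + 2q³ + 7/2q² - 18q + 25/2
  leading term pq: subtract (5/18)·f_1 from -⅚pq + 27/2p + 2q³ + 7/2q² - 18q + 25/2 → 38/3p + 2q³ + 7/2q² - 359/18q + 25
  leading term p: subtract (-38/3)·f_4 from 38/3p + 2q³ + 7/2q² - 359/18q + 25 → 2q³ + 7/2q² + 553/18q - 533/3
  leading term q³: no divisor's leading term divides it; move 2q³ to the remainder.
  leading term q²: no divisor's leading term divides it; move 7/2q² to the remainder.
  leading term q: no divisor's leading term divides it; move 553/18q to the remainder.
  leading term 1: no divisor's leading term divides it; move -533/3 to the remainder.
  remainder 2q³ + 7/2q² + 553/18q - 533/3 ≠ 0; add h_5 = 2q³ + 7/2q² + 553/18q - 533/3 to the basis.

S(f_1,f_3): lcm = p²q. S = -p² - 2pq² + 5/3pq + 15p + 6q² - 10q.
  leading term p²: subtract (-½)·f_2 from -p² - 2pq² + 5/3pq + 15p + 6q² - 10q → -2pq² + 5/3pq + 27/2p + 4q² - 31/2q + 25/2
  leading term pq²: subtract (⅔q)·f_1 from -2pq² + 5/3pq + 27/2p + 4q² - 31/2q + 25/2 → -⅓pq + 27/2p - ⅔q² + 29/2q + 25/2
  leading term pq: subtract (1/9)·f_1 from -⅓pq + 27/2p - ⅔q² + 29/2q + 25/2 → 79/6p - ⅔q² + 247/18q + 35/2
  leading term p: subtract (-79/6)·f_4 from 79/6p - ⅔q² + 247/18q + 35/2 → -⅔q² + 1195/18q - 1159/6
  leading term q²: no divisor's leading term divides it; move -⅔q² to the remainder.
  leading term q: no divisor's leading term divides it; move 1195/18q to the remainder.
  leading term 1: no divisor's leading term divides it; move -1159/6 to the remainder.
  remainder -⅔q² + 1195/18q - 1159/6 ≠ 0; add h_6 = -⅔q² + 1195/18q - 1159/6 to the basis.

S(f_1,f_4): lcm = pq. S = -p + 4q² - 55/3q + 15.
  leading term p: subtract (1)·f_4 from -p + 4q² - 55/3q + 15 → 4q² - 67/3q + 31
  leading term q²: subtract (-6)·h_6 from 4q² - 67/3q + 31 → 376q - 1128
  leading term q: no divisor's leading term divides it; move 376q to the remainder.
  leading term 1: no divisor's leading term divides it; move -1128 to the remainder.
  remainder 376q - 1128 ≠ 0; add h_7 = 376q - 1128 to the basis.

S(f_2,f_3): lcm = p². S = -2pq + 5/2p - 2q² + ½q + 5/2.
  leading term pq: subtract (⅔)·f_1 from -2pq + 5/2p - 2q² + ½q + 5/2 → ½p - 2q² - 25/6q + 65/2
  leading term p: subtract (-½)·f_4 from ½p - 2q² - 25/6q + 65/2 → -2q² - 13/6q + 49/2
  leading term q²: subtract (3)·h_6 from -2q² - 13/6q + 49/2 → -604/3q + 604
  leading term q: subtract (-151/282)·h_7 from -604/3q + 604 → 0
  remainder 0.

S(f_2,f_4): lcm = p². S = 4pq - 35/2p - 2q² - 11/2q + 25/2.
  leading term pq: subtract (-4/3)·f_1 from 4pq - 35/2p - 2q² - 11/2q + 25/2 → -27/2p - 2q² + 23/6q - 95/2
  leading term p: subtract (27/2)·f_4 from -27/2p - 2q² + 23/6q - 95/2 → -2q² - 301/6q + 337/2
  leading term q²: subtract (3)·h_6 from -2q² - 301/6q + 337/2 → -748/3q + 748
  leading term q: subtract (-187/282)·h_7 from -748/3q + 748 → 0
  remainder 0.

S(f_3,f_4): lcm = p². S = 6pq - 20p - 6q + 10.
  leading term pq: subtract (-2)·f_1 from 6pq - 20p - 6q + 10 → -14p + 8q - 80
  leading term p: subtract (14)·f_4 from -14p + 8q - 80 → -48q + 144
  leading term q: subtract (-6/47)·h_7 from -48q + 144 → 0
  remainder 0.

S(f_1,h_5): lcm = pq³. S = -11/4pq² - 553/36pq + 533/6p - 7/3q³ + 15q².
  leading term pq²: subtract (11/12q)·f_1 from -11/4pq² - 553/36pq + 533/6p - 7/3q³ + 15q² → -163/9pq + 533/6p - 7/3q³ + 103/12q² + 165/4q
  leading term pq: subtract (163/27)·f_1 from -163/9pq + 533/6p - 7/3q³ + 103/12q² + 165/4q → 1273/18p - 7/3q³ + 103/12q² - 109/108q + 815/3
  leading term p: subtract (-1273/18)·f_4 from 1273/18p - 7/3q³ + 103/12q² - 109/108q + 815/3 → -7/3q³ + 103/12q² + 30443/108q - 7739/9
  leading term q³: subtract (-7/6)·h_5 from -7/3q³ + 103/12q² + 30443/108q - 7739/9 → 38/3q² + 5719/18q - 6403/6
  leading term q²: subtract (-19)·h_6 from 38/3q² + 5719/18q - 6403/6 → 14212/9q - 14212/3
  leading term q: subtract (3553/846)·h_7 from 14212/9q - 14212/3 → 0
  remainder 0.

S(f_2,h_5): leading monomials are coprime, so the S-polynomial reduces to 0 (Buchberger's first criterion).
S(f_3,h_5): leading monomials are coprime, so the S-polynomial reduces to 0 (Buchberger's first criterion).
S(f_4,h_5): leading monomials are coprime, so the S-polynomial reduces to 0 (Buchberger's first criterion).
S(f_1,h_6): lcm = pq². S = 1183/12pq - 1159/4p - 7/3q² + 15q.
  leading term pq: subtract (-1183/36)·f_1 from 1183/12pq - 1159/4p - 7/3q² + 15q → -1147/6p - 7/3q² + 8821/36q - 5915/4
  leading term p: subtract (1147/6)·f_4 from -1147/6p - 7/3q² + 8821/36q - 5915/4 → -7/3q² - 18707/36q + 18959/12
  leading term q²: subtract (7/2)·h_6 from -7/3q² - 18707/36q + 18959/12 → -752q + 2256
  leading term q: subtract (-2)·h_7 from -752q + 2256 → 0
  remainder 0.

S(f_2,h_6): leading monomials are coprime, so the S-polynomial reduces to 0 (Buchberger's first criterion).
S(f_3,h_6): leading monomials are coprime, so the S-polynomial reduces to 0 (Buchberger's first criterion).
S(f_4,h_6): leading monomials are coprime, so the S-polynomial reduces to 0 (Buchberger's first criterion).
S(h_5,h_6): lcm = q³. S = 304/3q² - 4939/18q - 533/6.
  leading term q²: subtract (-152)·h_6 from 304/3q² - 4939/18q - 533/6 → 176701/18q - 176701/6
  leading term q: subtract (176701/6768)·h_7 from 176701/18q - 176701/6 → 0
  remainder 0.

S(f_1,h_7): lcm = pq. S = 2p - 7/3q + 15.
  leading term p: subtract (-2)·f_4 from 2p - 7/3q + 15 → 17/3q - 17
  leading term q: subtract (17/1128)·h_7 from 17/3q - 17 → 0
  remainder 0.

S(f_2,h_7): leading monomials are coprime, so the S-polynomial reduces to 0 (Buchberger's first criterion).
S(f_3,h_7): leading monomials are coprime, so the S-polynomial reduces to 0 (Buchberger's first criterion).
S(f_4,h_7): leading monomials are coprime, so the S-polynomial reduces to 0 (Buchberger's first criterion).
S(h_5,h_7): lcm = q³. S = 19/4q² + 553/36q - 533/6.
  leading term q²: subtract (-57/8)·h_6 from 19/4q² + 553/36q - 533/6 → 70327/144q - 70327/48
  leading term q: subtract (70327/54144)·h_7 from 70327/144q - 70327/48 → 0
  remainder 0.

S(h_6,h_7): lcm = q². S = -1159/12q + 1159/4.
  leading term q: subtract (-1159/4512)·h_7 from -1159/12q + 1159/4 → 0
  remainder 0.

Every S-polynomial of the final basis reduces to 0, so we have a Gröbner basis.
Inter-reduce: drop elements whose leading term is divisible by another's, tail-reduce, and make monic.
Reduced Gröbner basis: {p + 4, q - 3}.

A lex Gröbner basis eliminates variables successively. Here q - 3 depends only on q, with roots {3}; lifting each root through the earlier basis elements recovers the full solutions.
  q = 3: the earlier basis element becomes p + 4 = 0, giving p = -4 — point (-4, 3).

{(-4, 3)}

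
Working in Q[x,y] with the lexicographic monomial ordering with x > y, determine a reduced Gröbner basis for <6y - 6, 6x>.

f_1 = 6y - 6, LT = y.
f_2 = 6x, LT = x.

The S-polynomials (S(f_1,f_2)) all reduce to 0 modulo the current basis, so we have a Gröbner basis.

G = {x, y - 1}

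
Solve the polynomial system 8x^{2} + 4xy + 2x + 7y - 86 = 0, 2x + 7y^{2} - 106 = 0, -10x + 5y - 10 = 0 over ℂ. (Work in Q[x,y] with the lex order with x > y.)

Compute a lex Gröbner basis by Buchberger's algorithm.
f_1 = 8x^{2} + 4xy + 2x + 7y - 86, LT = x^{2}.
f_2 = 2x + 7y^{2} - 106, LT = x.
f_3 = -10x + 5y - 10, LT = x.

S(f_1,f_2): lcm = x^{2}. S = -\tfrac{7}{2}xy^{2} + \tfrac{1}{2}xy + \tfrac{213}{4}x + \tfrac{7}{8}y - \tfrac{43}{4}.
  leading term xy^{2}: subtract (-\tfrac{7}{4}y^{2})·f_2 from -\tfrac{7}{2}xy^{2} + \tfrac{1}{2}xy + \tfrac{213}{4}x + \tfrac{7}{8}y - \tfrac{43}{4} → \tfrac{1}{2}xy + \tfrac{213}{4}x + \tfrac{49}{4}y^{4} - \tfrac{371}{2}y^{2} + \tfrac{7}{8}y - \tfrac{43}{4}
  leading term xy: subtract (\tfrac{1}{4}y)·f_2 from \tfrac{1}{2}xy + \tfrac{213}{4}x + \tfrac{49}{4}y^{4} - \tfrac{371}{2}y^{2} + \tfrac{7}{8}y - \tfrac{43}{4} → \tfrac{213}{4}x + \tfrac{49}{4}y^{4} - \tfrac{7}{4}y^{3} - \tfrac{371}{2}y^{2} + \tfrac{219}{8}y - \tfrac{43}{4}
  leading term x: subtract (\tfrac{213}{8})·f_2 from \tfrac{213}{4}x + \tfrac{49}{4}y^{4} - \tfrac{7}{4}y^{3} - \tfrac{371}{2}y^{2} + \tfrac{219}{8}y - \tfrac{43}{4} → \tfrac{49}{4}y^{4} - \tfrac{7}{4}y^{3} - \tfrac{2975}{8}y^{2} + \tfrac{219}{8}y + \tfrac{5623}{2}
  leading term y^{4}: no divisor's leading term divides it; move \tfrac{49}{4}y^{4} to the remainder.
  leading term y^{3}: no divisor's leading term divides it; move -\tfrac{7}{4}y^{3} to the remainder.
  leading term y^{2}: no divisor's leading term divides it; move -\tfrac{2975}{8}y^{2} to the remainder.
  leading term y: no divisor's leading term divides it; move \tfrac{219}{8}y to the remainder.
  leading term 1: no divisor's leading term divides it; move \tfrac{5623}{2} to the remainder.
  remainder \tfrac{49}{4}y^{4} - \tfrac{7}{4}y^{3} - \tfrac{2975}{8}y^{2} + \tfrac{219}{8}y + \tfrac{5623}{2} ≠ 0; add h_4 = \tfrac{49}{4}y^{4} - \tfrac{7}{4}y^{3} - \tfrac{2975}{8}y^{2} + \tfrac{219}{8}y + \tfrac{5623}{2} to the basis.

S(f_1,f_3): lcm = x^{2}. S = xy - \tfrac{3}{4}x + \tfrac{7}{8}y - \tfrac{43}{4}.
  leading term xy: subtract (\tfrac{1}{2}y)·f_2 from xy - \tfrac{3}{4}x + \tfrac{7}{8}y - \tfrac{43}{4} → -\tfrac{3}{4}x - \tfrac{7}{2}y^{3} + \tfrac{431}{8}y - \tfrac{43}{4}
  leading term x: subtract (-\tfrac{3}{8})·f_2 from -\tfrac{3}{4}x - \tfrac{7}{2}y^{3} + \tfrac{431}{8}y - \tfrac{43}{4} → -\tfrac{7}{2}y^{3} + \tfrac{21}{8}y^{2} + \tfrac{431}{8}y - \tfrac{101}{2}
  leading term y^{3}: no divisor's leading term divides it; move -\tfrac{7}{2}y^{3} to the remainder.
  leading term y^{2}: no divisor's leading term divides it; move \tfrac{21}{8}y^{2} to the remainder.
  leading term y: no divisor's leading term divides it; move \tfrac{431}{8}y to the remainder.
  leading term 1: no divisor's leading term divides it; move -\tfrac{101}{2} to the remainder.
  remainder -\tfrac{7}{2}y^{3} + \tfrac{21}{8}y^{2} + \tfrac{431}{8}y - \tfrac{101}{2} ≠ 0; add h_5 = -\tfrac{7}{2}y^{3} + \tfrac{21}{8}y^{2} + \tfrac{431}{8}y - \tfrac{101}{2} to the basis.

S(f_2,f_3): lcm = x. S = \tfrac{7}{2}y^{2} + \tfrac{1}{2}y - 54.
  leading term y^{2}: no divisor's leading term divides it; move \tfrac{7}{2}y^{2} to the remainder.
  leading term y: no divisor's leading term divides it; move \tfrac{1}{2}y to the remainder.
  leading term 1: no divisor's leading term divides it; move -54 to the remainder.
  remainder \tfrac{7}{2}y^{2} + \tfrac{1}{2}y - 54 ≠ 0; add h_6 = \tfrac{7}{2}y^{2} + \tfrac{1}{2}y - 54 to the basis.

S(h_4,h_5): lcm = y^{4}. S = \tfrac{17}{28}y^{3} - \tfrac{419}{28}y^{2} - \tfrac{1195}{98}y + \tfrac{11246}{49}.
  leading term y^{3}: subtract (-\tfrac{17}{98})·h_5 from \tfrac{17}{28}y^{3} - \tfrac{419}{28}y^{2} - \tfrac{1195}{98}y + \tfrac{11246}{49} → -\tfrac{1625}{112}y^{2} - \tfrac{319}{112}y + \tfrac{883}{4}
  leading term y^{2}: subtract (-\tfrac{1625}{392})·h_6 from -\tfrac{1625}{112}y^{2} - \tfrac{319}{112}y + \tfrac{883}{4} → -\tfrac{38}{49}y - \tfrac{152}{49}
  leading term y: no divisor's leading term divides it; move -\tfrac{38}{49}y to the remainder.
  leading term 1: no divisor's leading term divides it; move -\tfrac{152}{49} to the remainder.
  remainder -\tfrac{38}{49}y - \tfrac{152}{49} ≠ 0; add h_7 = -\tfrac{38}{49}y - \tfrac{152}{49} to the basis.

The other S-polynomials (S(f_1,h_4), S(f_2,h_4), S(f_3,h_4), S(f_1,h_5), S(f_2,h_5), S(f_3,h_5), S(f_1,h_6), S(f_2,h_6), S(f_3,h_6), S(h_4,h_6), S(h_5,h_6), S(f_1,h_7), S(f_2,h_7), S(f_3,h_7), S(h_4,h_7), S(h_5,h_7), S(h_6,h_7)) all reduce to 0 modulo the current basis, so we have a Gröbner basis.
Inter-reduce: drop elements whose leading term is divisible by another's, tail-reduce, and make monic.
Reduced Gröbner basis: {x + 3, y + 4}.

From the last basis element, y + 4 = 0, so y takes values in {-4}. Each choice, substituted upward through the basis, yields the corresponding point(s) of the solution set.
  y = -4: the earlier basis element becomes x + 3 = 0, giving x = -3 — point (-3, -4).

{(-3, -4)}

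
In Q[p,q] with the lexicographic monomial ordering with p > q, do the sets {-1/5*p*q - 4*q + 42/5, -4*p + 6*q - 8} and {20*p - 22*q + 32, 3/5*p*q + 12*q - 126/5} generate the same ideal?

No, the ideals differ.

Two ideals are equal iff their reduced Gröbner bases coincide (the reduced basis is unique for a fixed ordering).
Buchberger on the first generating set:
f_1 = -1/5*p*q - 4*q + 42/5, LT = p*q.
f_2 = -4*p + 6*q - 8, LT = p.

S(f_1,f_2): lcm = p*q. S = 3/2*q**2 + 18*q - 42.
  leading term q**2: no divisor's leading term divides it; move 3/2*q**2 to the remainder.
  leading term q: no divisor's leading term divides it; move 18*q to the remainder.
  leading term 1: no divisor's leading term divides it; move -42 to the remainder.
  remainder 3/2*q**2 + 18*q - 42 ≠ 0; add g_3 = 3/2*q**2 + 18*q - 42 to the basis.

The other S-polynomials (S(f_1,g_3), S(f_2,g_3)) all reduce to 0 modulo the current basis, so we have a Gröbner basis.
Inter-reduce: drop elements whose leading term is divisible by another's, tail-reduce, and make monic.
Reduced Gröbner basis: {p - 3/2*q + 2, q**2 + 12*q - 28}.

Buchberger on the second generating set:
h_1 = 20*p - 22*q + 32, LT = p.
h_2 = 3/5*p*q + 12*q - 126/5, LT = p*q.

S(h_1,h_2): lcm = p*q. S = -11/10*q**2 - 92/5*q + 42.
  leading term q**2: no divisor's leading term divides it; move -11/10*q**2 to the remainder.
  leading term q: no divisor's leading term divides it; move -92/5*q to the remainder.
  leading term 1: no divisor's leading term divides it; move 42 to the remainder.
  remainder -11/10*q**2 - 92/5*q + 42 ≠ 0; add k_3 = -11/10*q**2 - 92/5*q + 42 to the basis.

The other S-polynomials (S(h_1,k_3), S(h_2,k_3)) all reduce to 0 modulo the current basis, so we have a Gröbner basis.
Inter-reduce: drop elements whose leading term is divisible by another's, tail-reduce, and make monic.
Reduced Gröbner basis: {p - 11/10*q + 8/5, q**2 + 184/11*q - 420/11}.

These differ, so the ideals are not equal.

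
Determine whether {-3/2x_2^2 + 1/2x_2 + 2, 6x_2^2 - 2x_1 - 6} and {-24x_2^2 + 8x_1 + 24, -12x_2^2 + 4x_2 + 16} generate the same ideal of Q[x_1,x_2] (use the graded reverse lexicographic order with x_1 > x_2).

Two ideals are equal iff their reduced Gröbner bases coincide (the reduced basis is unique for a fixed ordering).
Buchberger on the first generating set:
f_1 = -3/2x_2^2 + 1/2x_2 + 2, LT = x_2^2.
f_2 = 6x_2^2 - 2x_1 - 6, LT = x_2^2.

S(f_1,f_2): lcm = x_2^2. S = 1/3x_1 - 1/3x_2 - 1/3.
  leading term x_1: no divisor's leading term divides it; move 1/3x_1 to the remainder.
  leading term x_2: no divisor's leading term divides it; move -1/3x_2 to the remainder.
  leading term 1: no divisor's leading term divides it; move -1/3 to the remainder.
  remainder 1/3x_1 - 1/3x_2 - 1/3 ≠ 0; add g_3 = 1/3x_1 - 1/3x_2 - 1/3 to the basis.

The other S-polynomials (S(f_1,g_3), S(f_2,g_3)) all reduce to 0 modulo the current basis, so we have a Gröbner basis.
Inter-reduce: drop elements whose leading term is divisible by another's, tail-reduce, and make monic.
Reduced Gröbner basis: {x_2^2 - 1/3x_2 - 4/3, x_1 - x_2 - 1}.

Buchberger on the second generating set:
h_1 = -24x_2^2 + 8x_1 + 24, LT = x_2^2.
h_2 = -12x_2^2 + 4x_2 + 16, LT = x_2^2.

S(h_1,h_2): lcm = x_2^2. S = -1/3x_1 + 1/3x_2 + 1/3.
  leading term x_1: no divisor's leading term divides it; move -1/3x_1 to the remainder.
  leading term x_2: no divisor's leading term divides it; move 1/3x_2 to the remainder.
  leading term 1: no divisor's leading term divides it; move 1/3 to the remainder.
  remainder -1/3x_1 + 1/3x_2 + 1/3 ≠ 0; add k_3 = -1/3x_1 + 1/3x_2 + 1/3 to the basis.

The other S-polynomials (S(h_1,k_3), S(h_2,k_3)) all reduce to 0 modulo the current basis, so we have a Gröbner basis.
Inter-reduce: drop elements whose leading term is divisible by another's, tail-reduce, and make monic.
Reduced Gröbner basis: {x_2^2 - 1/3x_2 - 4/3, x_1 - x_2 - 1}.

Same reduced basis, so the two generating sets span the same ideal.

Yes, the ideals are equal.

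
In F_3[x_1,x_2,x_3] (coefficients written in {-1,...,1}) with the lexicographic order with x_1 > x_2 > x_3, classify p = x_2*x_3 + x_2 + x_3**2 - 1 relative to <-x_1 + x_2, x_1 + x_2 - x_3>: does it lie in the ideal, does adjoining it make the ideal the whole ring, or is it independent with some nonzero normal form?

First compute the reduced Gröbner basis of I by Buchberger's algorithm.
f_1 = -x_1 + x_2, LT = x_1.
f_2 = x_1 + x_2 - x_3, LT = x_1.

S(f_1,f_2): lcm = x_1. S = x_2 + x_3.
  leading term x_2: no divisor's leading term divides it; move x_2 to the remainder.
  leading term x_3: no divisor's leading term divides it; move x_3 to the remainder.
  remainder x_2 + x_3 ≠ 0; add h_3 = x_2 + x_3 to the basis.

S(f_1,h_3): leading monomials are coprime, so the S-polynomial reduces to 0 (Buchberger's first criterion).
S(f_2,h_3): leading monomials are coprime, so the S-polynomial reduces to 0 (Buchberger's first criterion).
Every S-polynomial of the final basis reduces to 0, so we have a Gröbner basis.
Inter-reduce: drop elements whose leading term is divisible by another's, tail-reduce, and make monic.
Reduced Gröbner basis: {x_1 + x_3, x_2 + x_3}.
Label its elements g_1 = x_1 + x_3, g_2 = x_2 + x_3.

Reduce p = x_2*x_3 + x_2 + x_3**2 - 1 modulo G:
  leading term x_2*x_3: subtract (x_3)·g_2 from x_2*x_3 + x_2 + x_3**2 - 1 → x_2 - 1
  leading term x_2: subtract (1)·g_2 from x_2 - 1 → -x_3 - 1
  leading term x_3: no divisor's leading term divides it; move -x_3 to the remainder.
  leading term 1: no divisor's leading term divides it; move -1 to the remainder.
  normal form = -x_3 - 1.
The normal form is nonzero, so p ∉ I. Since p minus its normal form lies in I, I + (p) = I + (r) where r = -x_3 - 1; decide whether this ideal is the whole ring.
Run Buchberger on G together with r (pairs among the g_i already reduce to 0 since G is a Gröbner basis):
g_1 = x_1 + x_3, LT = x_1.
g_2 = x_2 + x_3, LT = x_2.
r = -x_3 - 1, LT = x_3.

S(g_1,g_2): leading monomials are coprime, so the S-polynomial reduces to 0 (Buchberger's first criterion).
S(g_1,r): leading monomials are coprime, so the S-polynomial reduces to 0 (Buchberger's first criterion).
S(g_2,r): leading monomials are coprime, so the S-polynomial reduces to 0 (Buchberger's first criterion).
Every S-polynomial of the final basis reduces to 0, so we have a Gröbner basis.
Inter-reduce: drop elements whose leading term is divisible by another's, tail-reduce, and make monic.
Reduced Gröbner basis: {x_1 - 1, x_2 - 1, x_3 + 1}.
The reduced Gröbner basis of I + (p) is {x_1 - 1, x_2 - 1, x_3 + 1} ≠ {1}, a proper ideal, so the enlarged system stays consistent: p is independent of I, with normal form -x_3 - 1.

x_2*x_3 + x_2 + x_3**2 - 1 is independent of I; its normal form modulo I is -x_3 - 1.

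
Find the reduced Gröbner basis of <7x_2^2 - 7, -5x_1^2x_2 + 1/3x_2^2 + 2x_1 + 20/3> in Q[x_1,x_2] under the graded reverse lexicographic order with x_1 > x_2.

G = {x_1^2 - 2/5x_1x_2 - 7/5x_2, x_2^2 - 1}

The reduced Gröbner basis is the canonical form of the ideal for this ordering.

f_1 = 7x_2^2 - 7, LT = x_2^2.
f_2 = -5x_1^2x_2 + 1/3x_2^2 + 2x_1 + 20/3, LT = x_1^2x_2.

S(f_1,f_2): lcm = x_1^2x_2^2. S = 1/15x_2^3 - x_1^2 + 2/5x_1x_2 + 4/3x_2.
  reduce S modulo (f_1, f_2):
  remainder -x_1^2 + 2/5x_1x_2 + 7/5x_2 ≠ 0; add g_3 = -x_1^2 + 2/5x_1x_2 + 7/5x_2 to the basis.

The other S-polynomials (S(f_1,g_3), S(f_2,g_3)) all reduce to 0 modulo the current basis, so we have a Gröbner basis.
Inter-reduce: drop elements whose leading term is divisible by another's, tail-reduce, and make monic.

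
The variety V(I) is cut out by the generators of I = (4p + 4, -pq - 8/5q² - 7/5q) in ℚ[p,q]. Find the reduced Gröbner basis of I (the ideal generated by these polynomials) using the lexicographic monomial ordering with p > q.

G = {p + 1, q² + ¼q}

f_1 = 4p + 4, LT = p.
f_2 = -pq - 8/5q² - 7/5q, LT = pq.

S(f_1,f_2): lcm = pq. S = -8/5q² - ⅖q.
  leading term q²: no divisor's leading term divides it; move -8/5q² to the remainder.
  leading term q: no divisor's leading term divides it; move -⅖q to the remainder.
  remainder -8/5q² - ⅖q ≠ 0; add g_3 = -8/5q² - ⅖q to the basis.

S(f_1,g_3): leading monomials are coprime, so the S-polynomial reduces to 0 (Buchberger's first criterion).
S(f_2,g_3): lcm = pq². S = -¼pq + 8/5q³ + 7/5q².
  leading term pq: subtract (-1/16q)·f_1 from -¼pq + 8/5q³ + 7/5q² → 8/5q³ + 7/5q² + ¼q
  leading term q³: subtract (-q)·g_3 from 8/5q³ + 7/5q² + ¼q → q² + ¼q
  leading term q²: subtract (-⅝)·g_3 from q² + ¼q → 0
  remainder 0.

Every S-polynomial of the final basis reduces to 0, so we have a Gröbner basis.
Inter-reduce: drop elements whose leading term is divisible by another's, tail-reduce, and make monic.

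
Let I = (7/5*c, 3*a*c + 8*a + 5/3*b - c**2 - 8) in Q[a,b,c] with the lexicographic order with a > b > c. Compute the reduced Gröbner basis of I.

G = {a + 5/24*b - 1, c}

This is the nonlinear analogue of row-reducing a linear system.

f_1 = 7/5*c, LT = c.
f_2 = 3*a*c + 8*a + 5/3*b - c**2 - 8, LT = a*c.

S(f_1,f_2): lcm = a*c. S = -8/3*a - 5/9*b + 1/3*c**2 + 8/3.
  leading term a: no divisor's leading term divides it; move -8/3*a to the remainder.
  leading term b: no divisor's leading term divides it; move -5/9*b to the remainder.
  leading term c**2: subtract (5/21*c)·f_1 from 1/3*c**2 + 8/3 → 8/3
  leading term 1: no divisor's leading term divides it; move 8/3 to the remainder.
  remainder -8/3*a - 5/9*b + 8/3 ≠ 0; add g_3 = -8/3*a - 5/9*b + 8/3 to the basis.

The other S-polynomials (S(f_1,g_3), S(f_2,g_3)) all reduce to 0 modulo the current basis, so we have a Gröbner basis.
Inter-reduce: drop elements whose leading term is divisible by another's, tail-reduce, and make monic.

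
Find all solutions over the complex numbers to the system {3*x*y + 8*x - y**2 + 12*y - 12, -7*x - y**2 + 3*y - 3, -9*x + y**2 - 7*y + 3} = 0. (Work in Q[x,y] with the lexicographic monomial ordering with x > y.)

Compute a lex Gröbner basis by Buchberger's algorithm.
f_1 = 3*x*y + 8*x - y**2 + 12*y - 12, LT = x*y.
f_2 = -7*x - y**2 + 3*y - 3, LT = x.
f_3 = -9*x + y**2 - 7*y + 3, LT = x.

S(f_1,f_2): lcm = x*y. S = 8/3*x - 1/7*y**3 + 2/21*y**2 + 25/7*y - 4.
  reduce S modulo (f_1, f_2, f_3):
  remainder -1/7*y**3 - 2/7*y**2 + 33/7*y - 36/7 ≠ 0; add h_4 = -1/7*y**3 - 2/7*y**2 + 33/7*y - 36/7 to the basis.

S(f_1,f_3): lcm = x*y. S = 8/3*x + 1/9*y**3 - 10/9*y**2 + 13/3*y - 4.
  reduce S modulo (f_1, f_2, f_3, h_4):
  remainder -12/7*y**2 + 64/7*y - 64/7 ≠ 0; add h_5 = -12/7*y**2 + 64/7*y - 64/7 to the basis.

S(f_2,f_3): lcm = x. S = 16/63*y**2 - 76/63*y + 16/21.
  reduce S modulo (f_1, f_2, f_3, h_4, h_5):
  remainder 4/27*y - 16/27 ≠ 0; add h_6 = 4/27*y - 16/27 to the basis.

The other S-polynomials (S(f_1,h_4), S(f_2,h_4), S(f_3,h_4), S(f_1,h_5), S(f_2,h_5), S(f_3,h_5), S(h_4,h_5), S(f_1,h_6), S(f_2,h_6), S(f_3,h_6), S(h_4,h_6), S(h_5,h_6)) all reduce to 0 modulo the current basis, so we have a Gröbner basis.
Inter-reduce: drop elements whose leading term is divisible by another's, tail-reduce, and make monic.
Reduced Gröbner basis: {x + 1, y - 4}.

The lex basis is triangular: the last element involves only y. Solving y - 4 = 0 gives y ∈ {4}; substituting each value into the earlier elements determines the remaining variables.
  y = 4: the earlier basis element becomes x + 1 = 0, giving x = -1 — point (-1, 4).

{(-1, 4)}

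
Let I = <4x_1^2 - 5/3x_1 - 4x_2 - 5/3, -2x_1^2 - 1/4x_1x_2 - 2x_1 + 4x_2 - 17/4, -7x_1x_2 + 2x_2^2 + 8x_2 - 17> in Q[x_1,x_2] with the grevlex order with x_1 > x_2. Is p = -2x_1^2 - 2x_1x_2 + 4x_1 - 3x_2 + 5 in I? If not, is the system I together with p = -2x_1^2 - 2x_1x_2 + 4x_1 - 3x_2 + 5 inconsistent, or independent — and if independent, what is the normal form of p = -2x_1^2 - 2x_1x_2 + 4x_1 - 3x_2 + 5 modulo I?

Adjoining -2x_1^2 - 2x_1x_2 + 4x_1 - 3x_2 + 5 makes the ideal the whole ring: the system is inconsistent.

First compute the reduced Gröbner basis of I by Buchberger's algorithm.
f_1 = 4x_1^2 - 5/3x_1 - 4x_2 - 5/3, LT = x_1^2.
f_2 = -2x_1^2 - 1/4x_1x_2 - 2x_1 + 4x_2 - 17/4, LT = x_1^2.
f_3 = -7x_1x_2 + 2x_2^2 + 8x_2 - 17, LT = x_1x_2.

S(f_1,f_2): lcm = x_1^2. S = -1/8x_1x_2 - 17/12x_1 + x_2 - 61/24.
  leading term x_1x_2: subtract (1/56)·f_3 from -1/8x_1x_2 - 17/12x_1 + x_2 - 61/24 → -1/28x_2^2 - 17/12x_1 + 6/7x_2 - 47/21
  leading term x_2^2: no divisor's leading term divides it; move -1/28x_2^2 to the remainder.
  leading term x_1: no divisor's leading term divides it; move -17/12x_1 to the remainder.
  leading term x_2: no divisor's leading term divides it; move 6/7x_2 to the remainder.
  leading term 1: no divisor's leading term divides it; move -47/21 to the remainder.
  remainder -1/28x_2^2 - 17/12x_1 + 6/7x_2 - 47/21 ≠ 0; add h_4 = -1/28x_2^2 - 17/12x_1 + 6/7x_2 - 47/21 to the basis.

S(f_1,f_3): lcm = x_1^2x_2. S = 2/7x_1x_2^2 + 61/84x_1x_2 - x_2^2 - 17/7x_1 - 5/12x_2.
  leading term x_1x_2^2: subtract (-2/49x_2)·f_3 from 2/7x_1x_2^2 + 61/84x_1x_2 - x_2^2 - 17/7x_1 - 5/12x_2 → 4/49x_2^3 + 61/84x_1x_2 - 33/49x_2^2 - 17/7x_1 - 653/588x_2
  leading term x_2^3: subtract (-16/7x_2)·h_4 from 4/49x_2^3 + 61/84x_1x_2 - 33/49x_2^2 - 17/7x_1 - 653/588x_2 → -211/84x_1x_2 + 9/7x_2^2 - 17/7x_1 - 523/84x_2
  leading term x_1x_2: subtract (211/588)·f_3 from -211/84x_1x_2 + 9/7x_2^2 - 17/7x_1 - 523/84x_2 → 167/294x_2^2 - 17/7x_1 - 1783/196x_2 + 3587/588
  leading term x_2^2: subtract (-334/21)·h_4 from 167/294x_2^2 - 17/7x_1 - 1783/196x_2 + 3587/588 → -3145/126x_1 + 127/28x_2 - 7433/252
  leading term x_1: no divisor's leading term divides it; move -3145/126x_1 to the remainder.
  leading term x_2: no divisor's leading term divides it; move 127/28x_2 to the remainder.
  leading term 1: no divisor's leading term divides it; move -7433/252 to the remainder.
  remainder -3145/126x_1 + 127/28x_2 - 7433/252 ≠ 0; add h_5 = -3145/126x_1 + 127/28x_2 - 7433/252 to the basis.

S(f_3,h_4): lcm = x_1x_2^2. S = -2/7x_2^3 - 119/3x_1^2 + 24x_1x_2 - 8/7x_2^2 - 188/3x_1 + 17/7x_2.
  leading term x_2^3: subtract (8x_2)·h_4 from -2/7x_2^3 - 119/3x_1^2 + 24x_1x_2 - 8/7x_2^2 - 188/3x_1 + 17/7x_2 → -119/3x_1^2 + 106/3x_1x_2 - 8x_2^2 - 188/3x_1 + 61/3x_2
  leading term x_1^2: subtract (-119/12)·f_1 from -119/3x_1^2 + 106/3x_1x_2 - 8x_2^2 - 188/3x_1 + 61/3x_2 → 106/3x_1x_2 - 8x_2^2 - 2851/36x_1 - 58/3x_2 - 595/36
  leading term x_1x_2: subtract (-106/21)·f_3 from 106/3x_1x_2 - 8x_2^2 - 2851/36x_1 - 58/3x_2 - 595/36 → 44/21x_2^2 - 2851/36x_1 + 442/21x_2 - 25789/252
  leading term x_2^2: subtract (-176/3)·h_4 from 44/21x_2^2 - 2851/36x_1 + 442/21x_2 - 25789/252 → -5843/36x_1 + 214/3x_2 - 8411/36
  leading term x_1: subtract (40901/6290)·h_5 from -5843/36x_1 + 214/3x_2 - 8411/36 → 3158057/75480x_2 - 3158057/75480
  leading term x_2: no divisor's leading term divides it; move 3158057/75480x_2 to the remainder.
  leading term 1: no divisor's leading term divides it; move -3158057/75480 to the remainder.
  remainder 3158057/75480x_2 - 3158057/75480 ≠ 0; add h_6 = 3158057/75480x_2 - 3158057/75480 to the basis.

The other S-polynomials (S(f_2,f_3), S(f_1,h_4), S(f_2,h_4), S(f_1,h_5), S(f_2,h_5), S(f_3,h_5), S(h_4,h_5), S(f_1,h_6), S(f_2,h_6), S(f_3,h_6), S(h_4,h_6), S(h_5,h_6)) all reduce to 0 modulo the current basis, so we have a Gröbner basis.
Inter-reduce: drop elements whose leading term is divisible by another's, tail-reduce, and make monic.
Reduced Gröbner basis: {x_1 + 1, x_2 - 1}.
Label its elements g_1 = x_1 + 1, g_2 = x_2 - 1.

Reduce p = -2x_1^2 - 2x_1x_2 + 4x_1 - 3x_2 + 5 modulo G:
  leading term x_1^2: subtract (-2x_1)·g_1 from -2x_1^2 - 2x_1x_2 + 4x_1 - 3x_2 + 5 → -2x_1x_2 + 6x_1 - 3x_2 + 5
  leading term x_1x_2: subtract (-2x_2)·g_1 from -2x_1x_2 + 6x_1 - 3x_2 + 5 → 6x_1 - x_2 + 5
  leading term x_1: subtract (6)·g_1 from 6x_1 - x_2 + 5 → -x_2 - 1
  leading term x_2: subtract (-1)·g_2 from -x_2 - 1 → -2
  leading term 1: no divisor's leading term divides it; move -2 to the remainder.
  normal form = -2.
The normal form is nonzero, so p ∉ I. Since p minus its normal form lies in I, I + (p) = I + (r) where r = -2; decide whether this ideal is the whole ring.
Here r = -2 is a nonzero constant, hence a unit: 1 ∈ I + (p), the Gröbner basis of I + (p) is {1}, and the enlarged system has no common solution — adjoining p is inconsistent.

Ideal membership is decidable via reduction modulo a Gröbner basis.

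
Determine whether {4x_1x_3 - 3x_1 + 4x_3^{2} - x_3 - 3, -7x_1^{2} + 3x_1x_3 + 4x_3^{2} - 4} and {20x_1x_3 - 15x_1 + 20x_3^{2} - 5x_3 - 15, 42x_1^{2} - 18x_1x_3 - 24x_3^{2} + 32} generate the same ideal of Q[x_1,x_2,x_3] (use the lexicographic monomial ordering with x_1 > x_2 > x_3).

No, the ideals differ.

Two ideals are equal iff their reduced Gröbner bases coincide (the reduced basis is unique for a fixed ordering).
Buchberger on the first generating set:
f_1 = 4x_1x_3 - 3x_1 + 4x_3^{2} - x_3 - 3, LT = x_1x_3.
f_2 = -7x_1^{2} + 3x_1x_3 + 4x_3^{2} - 4, LT = x_1^{2}.

S(f_1,f_2): lcm = x_1^{2}x_3. S = -\tfrac{3}{4}x_1^{2} + \tfrac{10}{7}x_1x_3^{2} - \tfrac{1}{4}x_1x_3 - \tfrac{3}{4}x_1 + \tfrac{4}{7}x_3^{3} - \tfrac{4}{7}x_3.
  reduce S modulo (f_1, f_2):
  remainder -\tfrac{3}{8}x_1 - \tfrac{6}{7}x_3^{3} - \tfrac{4}{7}x_3^{2} + \tfrac{5}{8}x_3 + \tfrac{45}{56} ≠ 0; add g_3 = -\tfrac{3}{8}x_1 - \tfrac{6}{7}x_3^{3} - \tfrac{4}{7}x_3^{2} + \tfrac{5}{8}x_3 + \tfrac{45}{56} to the basis.

S(f_1,g_3): lcm = x_1x_3. S = -\tfrac{3}{4}x_1 - \tfrac{16}{7}x_3^{4} - \tfrac{32}{21}x_3^{3} + \tfrac{8}{3}x_3^{2} + \tfrac{53}{28}x_3 - \tfrac{3}{4}.
  reduce S modulo (f_1, f_2, g_3):
  remainder -\tfrac{16}{7}x_3^{4} + \tfrac{4}{21}x_3^{3} + \tfrac{80}{21}x_3^{2} + \tfrac{9}{14}x_3 - \tfrac{33}{14} ≠ 0; add g_4 = -\tfrac{16}{7}x_3^{4} + \tfrac{4}{21}x_3^{3} + \tfrac{80}{21}x_3^{2} + \tfrac{9}{14}x_3 - \tfrac{33}{14} to the basis.

The other S-polynomials (S(f_2,g_3), S(f_1,g_4), S(f_2,g_4), S(g_3,g_4)) all reduce to 0 modulo the current basis, so we have a Gröbner basis.
Inter-reduce: drop elements whose leading term is divisible by another's, tail-reduce, and make monic.
Reduced Gröbner basis: {x_1 + \tfrac{16}{7}x_3^{3} + \tfrac{32}{21}x_3^{2} - \tfrac{5}{3}x_3 - \tfrac{15}{7}, x_3^{4} - \tfrac{1}{12}x_3^{3} - \tfrac{5}{3}x_3^{2} - \tfrac{9}{32}x_3 + \tfrac{33}{32}}.

Buchberger on the second generating set:
h_1 = 20x_1x_3 - 15x_1 + 20x_3^{2} - 5x_3 - 15, LT = x_1x_3.
h_2 = 42x_1^{2} - 18x_1x_3 - 24x_3^{2} + 32, LT = x_1^{2}.

S(h_1,h_2): lcm = x_1^{2}x_3. S = -\tfrac{3}{4}x_1^{2} + \tfrac{10}{7}x_1x_3^{2} - \tfrac{1}{4}x_1x_3 - \tfrac{3}{4}x_1 + \tfrac{4}{7}x_3^{3} - \tfrac{16}{21}x_3.
  reduce S modulo (h_1, h_2):
  remainder -\tfrac{3}{8}x_1 - \tfrac{6}{7}x_3^{3} - \tfrac{4}{7}x_3^{2} + \tfrac{73}{168}x_3 + \tfrac{53}{56} ≠ 0; add k_3 = -\tfrac{3}{8}x_1 - \tfrac{6}{7}x_3^{3} - \tfrac{4}{7}x_3^{2} + \tfrac{73}{168}x_3 + \tfrac{53}{56} to the basis.

S(h_1,k_3): lcm = x_1x_3. S = -\tfrac{3}{4}x_1 - \tfrac{16}{7}x_3^{4} - \tfrac{32}{21}x_3^{3} + \tfrac{136}{63}x_3^{2} + \tfrac{191}{84}x_3 - \tfrac{3}{4}.
  reduce S modulo (h_1, h_2, k_3):
  remainder -\tfrac{16}{7}x_3^{4} + \tfrac{4}{21}x_3^{3} + \tfrac{208}{63}x_3^{2} + \tfrac{59}{42}x_3 - \tfrac{37}{14} ≠ 0; add k_4 = -\tfrac{16}{7}x_3^{4} + \tfrac{4}{21}x_3^{3} + \tfrac{208}{63}x_3^{2} + \tfrac{59}{42}x_3 - \tfrac{37}{14} to the basis.

The other S-polynomials (S(h_2,k_3), S(h_1,k_4), S(h_2,k_4), S(k_3,k_4)) all reduce to 0 modulo the current basis, so we have a Gröbner basis.
Inter-reduce: drop elements whose leading term is divisible by another's, tail-reduce, and make monic.
Reduced Gröbner basis: {x_1 + \tfrac{16}{7}x_3^{3} + \tfrac{32}{21}x_3^{2} - \tfrac{73}{63}x_3 - \tfrac{53}{21}, x_3^{4} - \tfrac{1}{12}x_3^{3} - \tfrac{13}{9}x_3^{2} - \tfrac{59}{96}x_3 + \tfrac{37}{32}}.

The bases are distinct; the ideals are different.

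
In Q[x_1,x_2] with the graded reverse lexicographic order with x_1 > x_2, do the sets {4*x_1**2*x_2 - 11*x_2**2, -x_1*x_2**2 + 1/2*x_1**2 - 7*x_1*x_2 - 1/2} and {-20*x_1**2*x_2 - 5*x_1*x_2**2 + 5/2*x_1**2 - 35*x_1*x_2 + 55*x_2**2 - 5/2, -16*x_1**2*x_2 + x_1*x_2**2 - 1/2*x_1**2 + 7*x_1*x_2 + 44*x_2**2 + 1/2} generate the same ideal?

Yes, the ideals are equal.

Equality of ideals is decidable: compute both reduced Gröbner bases (unique for the ordering) and check whether they agree.
Buchberger on the first generating set:
f_1 = 4*x_1**2*x_2 - 11*x_2**2, LT = x_1**2*x_2.
f_2 = -x_1*x_2**2 + 1/2*x_1**2 - 7*x_1*x_2 - 1/2, LT = x_1*x_2**2.

S(f_1,f_2): lcm = x_1**2*x_2**2. S = 1/2*x_1**3 - 7*x_1**2*x_2 - 11/4*x_2**3 - 1/2*x_1.
  leading term x_1**3: no divisor's leading term divides it; move 1/2*x_1**3 to the remainder.
  leading term x_1**2*x_2: subtract (-7/4)·f_1 from -7*x_1**2*x_2 - 11/4*x_2**3 - 1/2*x_1 → -11/4*x_2**3 - 77/4*x_2**2 - 1/2*x_1
  leading term x_2**3: no divisor's leading term divides it; move -11/4*x_2**3 to the remainder.
  leading term x_2**2: no divisor's leading term divides it; move -77/4*x_2**2 to the remainder.
  leading term x_1: no divisor's leading term divides it; move -1/2*x_1 to the remainder.
  remainder 1/2*x_1**3 - 11/4*x_2**3 - 77/4*x_2**2 - 1/2*x_1 ≠ 0; add g_3 = 1/2*x_1**3 - 11/4*x_2**3 - 77/4*x_2**2 - 1/2*x_1 to the basis.

S(f_1,g_3): lcm = x_1**3*x_2. S = 11/2*x_2**4 - 11/4*x_1*x_2**2 + 77/2*x_2**3 + x_1*x_2.
  leading term x_2**4: no divisor's leading term divides it; move 11/2*x_2**4 to the remainder.
  leading term x_1*x_2**2: subtract (11/4)·f_2 from -11/4*x_1*x_2**2 + 77/2*x_2**3 + x_1*x_2 → 77/2*x_2**3 - 11/8*x_1**2 + 81/4*x_1*x_2 + 11/8
  leading term x_2**3: no divisor's leading term divides it; move 77/2*x_2**3 to the remainder.
  leading term x_1**2: no divisor's leading term divides it; move -11/8*x_1**2 to the remainder.
  leading term x_1*x_2: no divisor's leading term divides it; move 81/4*x_1*x_2 to the remainder.
  leading term 1: no divisor's leading term divides it; move 11/8 to the remainder.
  remainder 11/2*x_2**4 + 77/2*x_2**3 - 11/8*x_1**2 + 81/4*x_1*x_2 + 11/8 ≠ 0; add g_4 = 11/2*x_2**4 + 77/2*x_2**3 - 11/8*x_1**2 + 81/4*x_1*x_2 + 11/8 to the basis.

The other S-polynomials (S(f_2,g_3), S(f_1,g_4), S(f_2,g_4), S(g_3,g_4)) all reduce to 0 modulo the current basis, so we have a Gröbner basis.
Inter-reduce: drop elements whose leading term is divisible by another's, tail-reduce, and make monic.
Reduced Gröbner basis: {x_2**4 + 7*x_2**3 - 1/4*x_1**2 + 81/22*x_1*x_2 + 1/4, x_1**3 - 11/2*x_2**3 - 77/2*x_2**2 - x_1, x_1**2*x_2 - 11/4*x_2**2, x_1*x_2**2 - 1/2*x_1**2 + 7*x_1*x_2 + 1/2}.

Buchberger on the second generating set:
h_1 = -20*x_1**2*x_2 - 5*x_1*x_2**2 + 5/2*x_1**2 - 35*x_1*x_2 + 55*x_2**2 - 5/2, LT = x_1**2*x_2.
h_2 = -16*x_1**2*x_2 + x_1*x_2**2 - 1/2*x_1**2 + 7*x_1*x_2 + 44*x_2**2 + 1/2, LT = x_1**2*x_2.

S(h_1,h_2): lcm = x_1**2*x_2. S = 5/16*x_1*x_2**2 - 5/32*x_1**2 + 35/16*x_1*x_2 + 5/32.
  leading term x_1*x_2**2: no divisor's leading term divides it; move 5/16*x_1*x_2**2 to the remainder.
  leading term x_1**2: no divisor's leading term divides it; move -5/32*x_1**2 to the remainder.
  leading term x_1*x_2: no divisor's leading term divides it; move 35/16*x_1*x_2 to the remainder.
  leading term 1: no divisor's leading term divides it; move 5/32 to the remainder.
  remainder 5/16*x_1*x_2**2 - 5/32*x_1**2 + 35/16*x_1*x_2 + 5/32 ≠ 0; add k_3 = 5/16*x_1*x_2**2 - 5/32*x_1**2 + 35/16*x_1*x_2 + 5/32 to the basis.

S(h_1,k_3): lcm = x_1**2*x_2**2. S = 1/4*x_1*x_2**3 + 1/2*x_1**3 - 57/8*x_1**2*x_2 + 7/4*x_1*x_2**2 - 11/4*x_2**3 - 1/2*x_1 + 1/8*x_2.
  leading term x_1*x_2**3: subtract (4/5*x_2)·k_3 from 1/4*x_1*x_2**3 + 1/2*x_1**3 - 57/8*x_1**2*x_2 + 7/4*x_1*x_2**2 - 11/4*x_2**3 - 1/2*x_1 + 1/8*x_2 → 1/2*x_1**3 - 7*x_1**2*x_2 - 11/4*x_2**3 - 1/2*x_1
  leading term x_1**3: no divisor's leading term divides it; move 1/2*x_1**3 to the remainder.
  leading term x_1**2*x_2: subtract (7/20)·h_1 from -7*x_1**2*x_2 - 11/4*x_2**3 - 1/2*x_1 → 7/4*x_1*x_2**2 - 11/4*x_2**3 - 7/8*x_1**2 + 49/4*x_1*x_2 - 77/4*x_2**2 - 1/2*x_1 + 7/8
  leading term x_1*x_2**2: subtract (28/5)·k_3 from 7/4*x_1*x_2**2 - 11/4*x_2**3 - 7/8*x_1**2 + 49/4*x_1*x_2 - 77/4*x_2**2 - 1/2*x_1 + 7/8 → -11/4*x_2**3 - 77/4*x_2**2 - 1/2*x_1
  leading term x_2**3: no divisor's leading term divides it; move -11/4*x_2**3 to the remainder.
  leading term x_2**2: no divisor's leading term divides it; move -77/4*x_2**2 to the remainder.
  leading term x_1: no divisor's leading term divides it; move -1/2*x_1 to the remainder.
  remainder 1/2*x_1**3 - 11/4*x_2**3 - 77/4*x_2**2 - 1/2*x_1 ≠ 0; add k_4 = 1/2*x_1**3 - 11/4*x_2**3 - 77/4*x_2**2 - 1/2*x_1 to the basis.

S(h_1,k_4): lcm = x_1**3*x_2. S = 1/4*x_1**2*x_2**2 + 11/2*x_2**4 - 1/8*x_1**3 + 7/4*x_1**2*x_2 - 11/4*x_1*x_2**2 + 77/2*x_2**3 + x_1*x_2 + 1/8*x_1.
  leading term x_1**2*x_2**2: subtract (-1/80*x_2)·h_1 from 1/4*x_1**2*x_2**2 + 11/2*x_2**4 - 1/8*x_1**3 + 7/4*x_1**2*x_2 - 11/4*x_1*x_2**2 + 77/2*x_2**3 + x_1*x_2 + 1/8*x_1 → -1/16*x_1*x_2**3 + 11/2*x_2**4 - 1/8*x_1**3 + 57/32*x_1**2*x_2 - 51/16*x_1*x_2**2 + 627/16*x_2**3 + x_1*x_2 + 1/8*x_1 - 1/32*x_2
  leading term x_1*x_2**3: subtract (-1/5*x_2)·k_3 from -1/16*x_1*x_2**3 + 11/2*x_2**4 - 1/8*x_1**3 + 57/32*x_1**2*x_2 - 51/16*x_1*x_2**2 + 627/16*x_2**3 + x_1*x_2 + 1/8*x_1 - 1/32*x_2 → 11/2*x_2**4 - 1/8*x_1**3 + 7/4*x_1**2*x_2 - 11/4*x_1*x_2**2 + 627/16*x_2**3 + x_1*x_2 + 1/8*x_1
  leading term x_2**4: no divisor's leading term divides it; move 11/2*x_2**4 to the remainder.
  leading term x_1**3: subtract (-1/4)·k_4 from -1/8*x_1**3 + 7/4*x_1**2*x_2 - 11/4*x_1*x_2**2 + 627/16*x_2**3 + x_1*x_2 + 1/8*x_1 → 7/4*x_1**2*x_2 - 11/4*x_1*x_2**2 + 77/2*x_2**3 + x_1*x_2 - 77/16*x_2**2
  leading term x_1**2*x_2: subtract (-7/80)·h_1 from 7/4*x_1**2*x_2 - 11/4*x_1*x_2**2 + 77/2*x_2**3 + x_1*x_2 - 77/16*x_2**2 → -51/16*x_1*x_2**2 + 77/2*x_2**3 + 7/32*x_1**2 - 33/16*x_1*x_2 - 7/32
  leading term x_1*x_2**2: subtract (-51/5)·k_3 from -51/16*x_1*x_2**2 + 77/2*x_2**3 + 7/32*x_1**2 - 33/16*x_1*x_2 - 7/32 → 77/2*x_2**3 - 11/8*x_1**2 + 81/4*x_1*x_2 + 11/8
  leading term x_2**3: no divisor's leading term divides it; move 77/2*x_2**3 to the remainder.
  leading term x_1**2: no divisor's leading term divides it; move -11/8*x_1**2 to the remainder.
  leading term x_1*x_2: no divisor's leading term divides it; move 81/4*x_1*x_2 to the remainder.
  leading term 1: no divisor's leading term divides it; move 11/8 to the remainder.
  remainder 11/2*x_2**4 + 77/2*x_2**3 - 11/8*x_1**2 + 81/4*x_1*x_2 + 11/8 ≠ 0; add k_5 = 11/2*x_2**4 + 77/2*x_2**3 - 11/8*x_1**2 + 81/4*x_1*x_2 + 11/8 to the basis.

The other S-polynomials (S(h_2,k_3), S(h_2,k_4), S(k_3,k_4), S(h_1,k_5), S(h_2,k_5), S(k_3,k_5), S(k_4,k_5)) all reduce to 0 modulo the current basis, so we have a Gröbner basis.
Inter-reduce: drop elements whose leading term is divisible by another's, tail-reduce, and make monic.
Reduced Gröbner basis: {x_2**4 + 7*x_2**3 - 1/4*x_1**2 + 81/22*x_1*x_2 + 1/4, x_1**3 - 11/2*x_2**3 - 77/2*x_2**2 - x_1, x_1**2*x_2 - 11/4*x_2**2, x_1*x_2**2 - 1/2*x_1**2 + 7*x_1*x_2 + 1/2}.

Same reduced basis, so the two generating sets span the same ideal.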